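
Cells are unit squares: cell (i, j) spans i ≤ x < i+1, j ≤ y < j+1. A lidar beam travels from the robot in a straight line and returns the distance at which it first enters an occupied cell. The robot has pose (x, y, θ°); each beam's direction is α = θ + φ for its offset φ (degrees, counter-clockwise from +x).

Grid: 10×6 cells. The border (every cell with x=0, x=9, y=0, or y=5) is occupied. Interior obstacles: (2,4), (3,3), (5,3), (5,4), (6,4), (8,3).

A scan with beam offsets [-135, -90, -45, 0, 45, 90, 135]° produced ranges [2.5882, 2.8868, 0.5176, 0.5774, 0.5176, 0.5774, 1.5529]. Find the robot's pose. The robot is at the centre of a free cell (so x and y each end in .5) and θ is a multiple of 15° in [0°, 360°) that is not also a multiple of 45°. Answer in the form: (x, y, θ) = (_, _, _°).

(x, y, θ) = (2.5, 3.5, 30°)

Candidates: 26 free-cell centres × 16 headings = 416 poses. Raycast each; keep the one whose scan matches to 4 dp.
  (1.5, 4.5, 345°): beam 1 = 0.5774 ≠ 2.5882 ✗
  (4.5, 2.5, 105°): beam 1 = 3.0000 ≠ 2.5882 ✗
  (2.5, 3.5, 150°): beam 1 = 0.5176 ≠ 2.5882 ✗
  (6.5, 1.5, 330°): beam 1 = 1.9319 ≠ 2.5882 ✗
  …
  (2.5, 3.5, 30°): r_1=2.5882, r_2=2.8868, r_3=0.5176, r_4=0.5774, r_5=0.5176, r_6=0.5774, r_7=1.5529 — all match ✓
Unique over the lattice → pose = (2.5, 3.5, 30°).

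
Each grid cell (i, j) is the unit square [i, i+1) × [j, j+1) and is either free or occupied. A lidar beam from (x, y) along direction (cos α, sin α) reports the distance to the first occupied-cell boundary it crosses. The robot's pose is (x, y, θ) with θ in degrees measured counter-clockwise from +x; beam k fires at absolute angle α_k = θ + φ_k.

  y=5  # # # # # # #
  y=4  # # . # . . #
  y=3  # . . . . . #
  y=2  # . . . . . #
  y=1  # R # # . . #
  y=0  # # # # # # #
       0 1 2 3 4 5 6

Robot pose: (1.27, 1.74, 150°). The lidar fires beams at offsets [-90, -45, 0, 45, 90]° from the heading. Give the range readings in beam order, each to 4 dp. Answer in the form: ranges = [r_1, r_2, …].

ranges = [3.4600, 1.0432, 0.3118, 0.2795, 0.5400]

beam 1: φ=-90°, α=60°
  cosα=0.5000 sinα=0.8660 | (1,1) | tMaxX 1.4600 tMaxY 0.3002 | tΔX 2.0000 tΔY 1.1547
    t=0.3002 [y] (1,2)
    t=1.4549 [y] (1,3)
    t=1.4600 [x] (2,3)
    t=2.6096 [y] (2,4)
    t=3.4600 [x] (3,4) — stop
  → r_1 = 3.4600
beam 2: φ=-45°, α=105°
  cosα=-0.2588 sinα=0.9659 | (1,1) | tMaxX 1.0432 tMaxY 0.2692 | tΔX 3.8637 tΔY 1.0353
    t=0.2692 [y] (1,2)
    t=1.0432 [x] (0,2) — stop
  → r_2 = 1.0432
beam 3: φ=0°, α=150°
  cosα=-0.8660 sinα=0.5000 | (1,1) | tMaxX 0.3118 tMaxY 0.5200 | tΔX 1.1547 tΔY 2.0000
    t=0.3118 [x] (0,1) — stop
  → r_3 = 0.3118
beam 4: φ=45°, α=195°
  cosα=-0.9659 sinα=-0.2588 | (1,1) | tMaxX 0.2795 tMaxY 2.8591 | tΔX 1.0353 tΔY 3.8637
    t=0.2795 [x] (0,1) — stop
  → r_4 = 0.2795
beam 5: φ=90°, α=240°
  cosα=-0.5000 sinα=-0.8660 | (1,1) | tMaxX 0.5400 tMaxY 0.8545 | tΔX 2.0000 tΔY 1.1547
    t=0.5400 [x] (0,1) — stop
  → r_5 = 0.5400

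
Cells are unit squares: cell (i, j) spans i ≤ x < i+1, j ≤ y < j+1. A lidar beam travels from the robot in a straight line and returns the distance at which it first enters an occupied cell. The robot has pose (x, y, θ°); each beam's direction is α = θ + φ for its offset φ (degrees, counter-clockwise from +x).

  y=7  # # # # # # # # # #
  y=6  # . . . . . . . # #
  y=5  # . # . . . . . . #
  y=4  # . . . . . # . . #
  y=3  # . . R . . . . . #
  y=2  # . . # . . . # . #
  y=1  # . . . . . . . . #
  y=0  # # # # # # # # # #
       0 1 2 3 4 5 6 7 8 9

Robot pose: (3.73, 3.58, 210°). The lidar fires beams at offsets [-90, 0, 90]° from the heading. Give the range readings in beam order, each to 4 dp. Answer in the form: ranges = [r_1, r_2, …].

ranges = [1.6397, 3.1523, 2.9791]

beam 1: φ=-90°, α=120°
  dir = (cos 120°, sin 120°) = (-0.5000, 0.8660); from cell (3,3)
  next x-line at t=1.4600, next y-line at t=0.4850; Δt_x=2.0000, Δt_y=1.1547
    y: enter (3,4) at t=0.4850
    x: enter (2,4) at t=1.4600
    y: enter (2,5) at t=1.6397 ← occupied
  → r_1 = 1.6397
beam 2: φ=0°, α=210°
  dir = (cos 210°, sin 210°) = (-0.8660, -0.5000); from cell (3,3)
  next x-line at t=0.8429, next y-line at t=1.1600; Δt_x=1.1547, Δt_y=2.0000
    x: enter (2,3) at t=0.8429
    y: enter (2,2) at t=1.1600
    x: enter (1,2) at t=1.9976
    x: enter (0,2) at t=3.1523 ← occupied
  → r_2 = 3.1523
beam 3: φ=90°, α=300°
  dir = (cos 300°, sin 300°) = (0.5000, -0.8660); from cell (3,3)
  next x-line at t=0.5400, next y-line at t=0.6697; Δt_x=2.0000, Δt_y=1.1547
    x: enter (4,3) at t=0.5400
    y: enter (4,2) at t=0.6697
    y: enter (4,1) at t=1.8244
    x: enter (5,1) at t=2.5400
    y: enter (5,0) at t=2.9791 ← occupied
  → r_3 = 2.9791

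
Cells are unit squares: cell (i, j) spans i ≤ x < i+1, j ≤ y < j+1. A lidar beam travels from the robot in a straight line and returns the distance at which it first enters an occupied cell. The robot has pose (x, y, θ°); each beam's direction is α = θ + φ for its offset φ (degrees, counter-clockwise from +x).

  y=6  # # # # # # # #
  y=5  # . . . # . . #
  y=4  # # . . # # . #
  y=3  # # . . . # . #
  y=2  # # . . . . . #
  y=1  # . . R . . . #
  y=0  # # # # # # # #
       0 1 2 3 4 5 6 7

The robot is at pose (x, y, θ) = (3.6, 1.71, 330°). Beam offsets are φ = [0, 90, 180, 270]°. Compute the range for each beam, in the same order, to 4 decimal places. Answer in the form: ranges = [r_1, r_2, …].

ranges = [1.4200, 2.6443, 1.8475, 0.8198]

beam 1: φ=0°, α=330°
  direction (0.8660, -0.5000); cell (3,1); t to first gridline: x 0.4619, y 1.4200 (then +1.1547 / +2.0000)
    (4,1) via x @ 0.4619
    (4,0) via y @ 1.4200  # hit
  → r_1 = 1.4200
beam 2: φ=90°, α=60°
  direction (0.5000, 0.8660); cell (3,1); t to first gridline: x 0.8000, y 0.3349 (then +2.0000 / +1.1547)
    (3,2) via y @ 0.3349
    (4,2) via x @ 0.8000
    (4,3) via y @ 1.4896
    (4,4) via y @ 2.6443  # hit
  → r_2 = 2.6443
beam 3: φ=180°, α=150°
  direction (-0.8660, 0.5000); cell (3,1); t to first gridline: x 0.6928, y 0.5800 (then +1.1547 / +2.0000)
    (3,2) via y @ 0.5800
    (2,2) via x @ 0.6928
    (1,2) via x @ 1.8475  # hit
  → r_3 = 1.8475
beam 4: φ=270°, α=240°
  direction (-0.5000, -0.8660); cell (3,1); t to first gridline: x 1.2000, y 0.8198 (then +2.0000 / +1.1547)
    (3,0) via y @ 0.8198  # hit
  → r_4 = 0.8198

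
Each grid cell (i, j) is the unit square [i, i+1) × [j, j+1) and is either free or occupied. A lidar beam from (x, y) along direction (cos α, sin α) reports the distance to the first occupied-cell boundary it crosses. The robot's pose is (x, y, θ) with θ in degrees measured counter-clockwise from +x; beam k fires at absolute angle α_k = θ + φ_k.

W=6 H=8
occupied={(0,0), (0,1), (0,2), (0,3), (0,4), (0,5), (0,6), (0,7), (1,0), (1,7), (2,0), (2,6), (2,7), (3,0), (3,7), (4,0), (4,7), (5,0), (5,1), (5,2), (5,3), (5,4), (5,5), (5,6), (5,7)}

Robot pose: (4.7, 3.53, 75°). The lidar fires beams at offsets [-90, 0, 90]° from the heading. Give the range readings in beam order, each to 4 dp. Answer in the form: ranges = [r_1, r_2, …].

ranges = [0.3106, 1.1591, 3.8305]

beam 1: φ=-90°, α=345°
  dir = (cos 345°, sin 345°) = (0.9659, -0.2588); from cell (4,3)
  next x-line at t=0.3106, next y-line at t=2.0478; Δt_x=1.0353, Δt_y=3.8637
    x: enter (5,3) at t=0.3106 ← occupied
  → r_1 = 0.3106
beam 2: φ=0°, α=75°
  dir = (cos 75°, sin 75°) = (0.2588, 0.9659); from cell (4,3)
  next x-line at t=1.1591, next y-line at t=0.4866; Δt_x=3.8637, Δt_y=1.0353
    y: enter (4,4) at t=0.4866
    x: enter (5,4) at t=1.1591 ← occupied
  → r_2 = 1.1591
beam 3: φ=90°, α=165°
  dir = (cos 165°, sin 165°) = (-0.9659, 0.2588); from cell (4,3)
  next x-line at t=0.7247, next y-line at t=1.8159; Δt_x=1.0353, Δt_y=3.8637
    x: enter (3,3) at t=0.7247
    x: enter (2,3) at t=1.7600
    y: enter (2,4) at t=1.8159
    x: enter (1,4) at t=2.7952
    x: enter (0,4) at t=3.8305 ← occupied
  → r_3 = 3.8305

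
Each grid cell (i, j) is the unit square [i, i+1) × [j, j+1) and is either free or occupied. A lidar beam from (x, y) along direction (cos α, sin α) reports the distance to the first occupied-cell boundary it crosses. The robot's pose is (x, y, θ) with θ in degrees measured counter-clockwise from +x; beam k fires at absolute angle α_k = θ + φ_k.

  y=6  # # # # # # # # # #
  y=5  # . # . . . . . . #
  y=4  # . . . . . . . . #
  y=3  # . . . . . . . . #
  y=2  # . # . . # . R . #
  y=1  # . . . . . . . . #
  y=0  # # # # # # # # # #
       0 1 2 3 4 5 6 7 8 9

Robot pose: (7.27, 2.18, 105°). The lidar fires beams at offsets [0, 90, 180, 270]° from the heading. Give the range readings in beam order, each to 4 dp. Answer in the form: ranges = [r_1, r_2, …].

beam 1: φ=0°, α=105°
  d=(-0.2588,0.9659)  start (7,2)  tX=1.0432 tY=0.8489  stride 1/|dx|=3.8637 1/|dy|=1.0353
    cross y-line → (7,3), t=0.8489
    cross x-line → (6,3), t=1.0432
    cross y-line → (6,4), t=1.8842
    cross y-line → (6,5), t=2.9195
    cross y-line → (6,6), t=3.9548 (wall)
  → r_1 = 3.9548
beam 2: φ=90°, α=195°
  d=(-0.9659,-0.2588)  start (7,2)  tX=0.2795 tY=0.6955  stride 1/|dx|=1.0353 1/|dy|=3.8637
    cross x-line → (6,2), t=0.2795
    cross y-line → (6,1), t=0.6955
    cross x-line → (5,1), t=1.3148
    cross x-line → (4,1), t=2.3501
    cross x-line → (3,1), t=3.3854
    cross x-line → (2,1), t=4.4206
    cross y-line → (2,0), t=4.5592 (wall)
  → r_2 = 4.5592
beam 3: φ=180°, α=285°
  d=(0.2588,-0.9659)  start (7,2)  tX=2.8205 tY=0.1863  stride 1/|dx|=3.8637 1/|dy|=1.0353
    cross y-line → (7,1), t=0.1863
    cross y-line → (7,0), t=1.2216 (wall)
  → r_3 = 1.2216
beam 4: φ=270°, α=15°
  d=(0.9659,0.2588)  start (7,2)  tX=0.7558 tY=3.1682  stride 1/|dx|=1.0353 1/|dy|=3.8637
    cross x-line → (8,2), t=0.7558
    cross x-line → (9,2), t=1.7910 (wall)
  → r_4 = 1.7910

ranges = [3.9548, 4.5592, 1.2216, 1.7910]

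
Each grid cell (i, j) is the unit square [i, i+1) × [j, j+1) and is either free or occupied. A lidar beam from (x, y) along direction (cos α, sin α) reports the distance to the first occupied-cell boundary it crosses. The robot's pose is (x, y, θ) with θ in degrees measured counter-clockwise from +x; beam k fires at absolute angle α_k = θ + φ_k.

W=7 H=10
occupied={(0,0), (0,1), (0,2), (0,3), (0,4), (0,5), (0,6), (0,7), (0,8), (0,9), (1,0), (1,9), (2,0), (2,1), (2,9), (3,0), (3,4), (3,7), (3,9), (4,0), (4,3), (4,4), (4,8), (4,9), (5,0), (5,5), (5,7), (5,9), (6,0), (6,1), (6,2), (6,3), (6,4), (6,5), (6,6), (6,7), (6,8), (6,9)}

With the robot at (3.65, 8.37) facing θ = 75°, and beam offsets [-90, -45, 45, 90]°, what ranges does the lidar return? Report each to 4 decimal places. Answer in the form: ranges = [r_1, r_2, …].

beam 1: φ=-90°, α=345°
  direction (0.9659, -0.2588); cell (3,8); t to first gridline: x 0.3623, y 1.4296 (then +1.0353 / +3.8637)
    (4,8) via x @ 0.3623  # hit
  → r_1 = 0.3623
beam 2: φ=-45°, α=30°
  direction (0.8660, 0.5000); cell (3,8); t to first gridline: x 0.4041, y 1.2600 (then +1.1547 / +2.0000)
    (4,8) via x @ 0.4041  # hit
  → r_2 = 0.4041
beam 3: φ=45°, α=120°
  direction (-0.5000, 0.8660); cell (3,8); t to first gridline: x 1.3000, y 0.7275 (then +2.0000 / +1.1547)
    (3,9) via y @ 0.7275  # hit
  → r_3 = 0.7275
beam 4: φ=90°, α=165°
  direction (-0.9659, 0.2588); cell (3,8); t to first gridline: x 0.6729, y 2.4341 (then +1.0353 / +3.8637)
    (2,8) via x @ 0.6729
    (1,8) via x @ 1.7082
    (1,9) via y @ 2.4341  # hit
  → r_4 = 2.4341

ranges = [0.3623, 0.4041, 0.7275, 2.4341]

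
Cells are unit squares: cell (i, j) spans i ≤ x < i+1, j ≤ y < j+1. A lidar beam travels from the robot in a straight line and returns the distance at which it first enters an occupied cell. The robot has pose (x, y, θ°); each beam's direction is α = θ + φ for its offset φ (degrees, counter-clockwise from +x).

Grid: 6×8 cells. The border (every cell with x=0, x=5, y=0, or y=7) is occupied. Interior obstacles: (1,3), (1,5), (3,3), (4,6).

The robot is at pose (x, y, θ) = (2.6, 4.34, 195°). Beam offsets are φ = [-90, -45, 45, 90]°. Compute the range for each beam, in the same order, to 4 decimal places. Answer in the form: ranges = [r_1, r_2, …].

ranges = [2.7538, 1.3200, 1.2000, 3.4578]

beam 1: φ=-90°, α=105°
  cosα=-0.2588 sinα=0.9659 | (2,4) | tMaxX 2.3182 tMaxY 0.6833 | tΔX 3.8637 tΔY 1.0353
    t=0.6833 [y] (2,5)
    t=1.7186 [y] (2,6)
    t=2.3182 [x] (1,6)
    t=2.7538 [y] (1,7) — stop
  → r_1 = 2.7538
beam 2: φ=-45°, α=150°
  cosα=-0.8660 sinα=0.5000 | (2,4) | tMaxX 0.6928 tMaxY 1.3200 | tΔX 1.1547 tΔY 2.0000
    t=0.6928 [x] (1,4)
    t=1.3200 [y] (1,5) — stop
  → r_2 = 1.3200
beam 3: φ=45°, α=240°
  cosα=-0.5000 sinα=-0.8660 | (2,4) | tMaxX 1.2000 tMaxY 0.3926 | tΔX 2.0000 tΔY 1.1547
    t=0.3926 [y] (2,3)
    t=1.2000 [x] (1,3) — stop
  → r_3 = 1.2000
beam 4: φ=90°, α=285°
  cosα=0.2588 sinα=-0.9659 | (2,4) | tMaxX 1.5455 tMaxY 0.3520 | tΔX 3.8637 tΔY 1.0353
    t=0.3520 [y] (2,3)
    t=1.3873 [y] (2,2)
    t=1.5455 [x] (3,2)
    t=2.4225 [y] (3,1)
    t=3.4578 [y] (3,0) — stop
  → r_4 = 3.4578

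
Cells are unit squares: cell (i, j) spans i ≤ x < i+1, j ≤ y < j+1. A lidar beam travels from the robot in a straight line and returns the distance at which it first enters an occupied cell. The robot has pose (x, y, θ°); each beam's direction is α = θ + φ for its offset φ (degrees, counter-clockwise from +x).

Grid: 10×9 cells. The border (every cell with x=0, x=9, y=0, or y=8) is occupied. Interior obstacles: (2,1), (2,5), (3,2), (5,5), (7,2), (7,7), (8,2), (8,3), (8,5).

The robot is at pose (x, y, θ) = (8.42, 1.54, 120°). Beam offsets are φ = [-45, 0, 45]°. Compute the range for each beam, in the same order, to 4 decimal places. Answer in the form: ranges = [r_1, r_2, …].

ranges = [0.4762, 0.5312, 4.5759]

beam 1: φ=-45°, α=75°
  d=(0.2588,0.9659)  start (8,1)  tX=2.2409 tY=0.4762  stride 1/|dx|=3.8637 1/|dy|=1.0353
    cross y-line → (8,2), t=0.4762 (wall)
  → r_1 = 0.4762
beam 2: φ=0°, α=120°
  d=(-0.5000,0.8660)  start (8,1)  tX=0.8400 tY=0.5312  stride 1/|dx|=2.0000 1/|dy|=1.1547
    cross y-line → (8,2), t=0.5312 (wall)
  → r_2 = 0.5312
beam 3: φ=45°, α=165°
  d=(-0.9659,0.2588)  start (8,1)  tX=0.4348 tY=1.7773  stride 1/|dx|=1.0353 1/|dy|=3.8637
    cross x-line → (7,1), t=0.4348
    cross x-line → (6,1), t=1.4701
    cross y-line → (6,2), t=1.7773
    cross x-line → (5,2), t=2.5054
    cross x-line → (4,2), t=3.5406
    cross x-line → (3,2), t=4.5759 (wall)
  → r_3 = 4.5759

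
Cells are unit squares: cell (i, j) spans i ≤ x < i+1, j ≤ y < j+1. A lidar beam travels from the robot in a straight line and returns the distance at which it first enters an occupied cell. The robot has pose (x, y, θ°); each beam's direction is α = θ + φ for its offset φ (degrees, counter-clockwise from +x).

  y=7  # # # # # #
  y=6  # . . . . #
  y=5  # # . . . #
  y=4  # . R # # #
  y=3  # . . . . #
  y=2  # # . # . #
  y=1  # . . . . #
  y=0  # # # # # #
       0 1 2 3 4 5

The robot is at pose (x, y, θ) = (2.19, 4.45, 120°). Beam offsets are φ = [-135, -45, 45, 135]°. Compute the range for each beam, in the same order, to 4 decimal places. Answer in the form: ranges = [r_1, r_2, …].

beam 1: φ=-135°, α=345°
  dir = (cos 345°, sin 345°) = (0.9659, -0.2588); from cell (2,4)
  next x-line at t=0.8386, next y-line at t=1.7387; Δt_x=1.0353, Δt_y=3.8637
    x: enter (3,4) at t=0.8386 ← occupied
  → r_1 = 0.8386
beam 2: φ=-45°, α=75°
  dir = (cos 75°, sin 75°) = (0.2588, 0.9659); from cell (2,4)
  next x-line at t=3.1296, next y-line at t=0.5694; Δt_x=3.8637, Δt_y=1.0353
    y: enter (2,5) at t=0.5694
    y: enter (2,6) at t=1.6047
    y: enter (2,7) at t=2.6400 ← occupied
  → r_2 = 2.6400
beam 3: φ=45°, α=165°
  dir = (cos 165°, sin 165°) = (-0.9659, 0.2588); from cell (2,4)
  next x-line at t=0.1967, next y-line at t=2.1250; Δt_x=1.0353, Δt_y=3.8637
    x: enter (1,4) at t=0.1967
    x: enter (0,4) at t=1.2320 ← occupied
  → r_3 = 1.2320
beam 4: φ=135°, α=255°
  dir = (cos 255°, sin 255°) = (-0.2588, -0.9659); from cell (2,4)
  next x-line at t=0.7341, next y-line at t=0.4659; Δt_x=3.8637, Δt_y=1.0353
    y: enter (2,3) at t=0.4659
    x: enter (1,3) at t=0.7341
    y: enter (1,2) at t=1.5012 ← occupied
  → r_4 = 1.5012

ranges = [0.8386, 2.6400, 1.2320, 1.5012]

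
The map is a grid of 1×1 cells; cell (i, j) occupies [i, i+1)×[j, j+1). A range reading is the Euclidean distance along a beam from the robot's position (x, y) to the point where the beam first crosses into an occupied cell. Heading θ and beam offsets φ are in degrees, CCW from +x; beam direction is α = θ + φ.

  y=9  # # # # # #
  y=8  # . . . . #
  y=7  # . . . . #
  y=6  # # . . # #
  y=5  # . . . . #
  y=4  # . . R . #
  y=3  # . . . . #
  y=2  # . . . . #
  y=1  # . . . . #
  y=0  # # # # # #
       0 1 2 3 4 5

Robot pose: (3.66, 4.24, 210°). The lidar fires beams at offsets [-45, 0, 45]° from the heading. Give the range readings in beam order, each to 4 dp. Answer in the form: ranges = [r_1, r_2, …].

ranges = [2.7538, 3.0715, 3.3543]

beam 1: φ=-45°, α=165°
  direction (-0.9659, 0.2588); cell (3,4); t to first gridline: x 0.6833, y 2.9364 (then +1.0353 / +3.8637)
    (2,4) via x @ 0.6833
    (1,4) via x @ 1.7186
    (0,4) via x @ 2.7538  # hit
  → r_1 = 2.7538
beam 2: φ=0°, α=210°
  direction (-0.8660, -0.5000); cell (3,4); t to first gridline: x 0.7621, y 0.4800 (then +1.1547 / +2.0000)
    (3,3) via y @ 0.4800
    (2,3) via x @ 0.7621
    (1,3) via x @ 1.9168
    (1,2) via y @ 2.4800
    (0,2) via x @ 3.0715  # hit
  → r_2 = 3.0715
beam 3: φ=45°, α=255°
  direction (-0.2588, -0.9659); cell (3,4); t to first gridline: x 2.5500, y 0.2485 (then +3.8637 / +1.0353)
    (3,3) via y @ 0.2485
    (3,2) via y @ 1.2837
    (3,1) via y @ 2.3190
    (2,1) via x @ 2.5500
    (2,0) via y @ 3.3543  # hit
  → r_3 = 3.3543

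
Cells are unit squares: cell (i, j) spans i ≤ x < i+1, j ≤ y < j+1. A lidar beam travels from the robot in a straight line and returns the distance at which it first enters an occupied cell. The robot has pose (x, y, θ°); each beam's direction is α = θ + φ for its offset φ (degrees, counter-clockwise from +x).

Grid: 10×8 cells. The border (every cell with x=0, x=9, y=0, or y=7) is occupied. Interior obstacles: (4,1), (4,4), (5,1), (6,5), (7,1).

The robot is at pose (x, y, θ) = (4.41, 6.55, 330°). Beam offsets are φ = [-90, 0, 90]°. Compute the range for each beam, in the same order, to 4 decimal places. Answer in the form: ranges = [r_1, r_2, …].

beam 1: φ=-90°, α=240°
  cosα=-0.5000 sinα=-0.8660 | (4,6) | tMaxX 0.8200 tMaxY 0.6351 | tΔX 2.0000 tΔY 1.1547
    t=0.6351 [y] (4,5)
    t=0.8200 [x] (3,5)
    t=1.7898 [y] (3,4)
    t=2.8200 [x] (2,4)
    t=2.9445 [y] (2,3)
    t=4.0992 [y] (2,2)
    t=4.8200 [x] (1,2)
    t=5.2539 [y] (1,1)
    t=6.4086 [y] (1,0) — stop
  → r_1 = 6.4086
beam 2: φ=0°, α=330°
  cosα=0.8660 sinα=-0.5000 | (4,6) | tMaxX 0.6813 tMaxY 1.1000 | tΔX 1.1547 tΔY 2.0000
    t=0.6813 [x] (5,6)
    t=1.1000 [y] (5,5)
    t=1.8360 [x] (6,5) — stop
  → r_2 = 1.8360
beam 3: φ=90°, α=60°
  cosα=0.5000 sinα=0.8660 | (4,6) | tMaxX 1.1800 tMaxY 0.5196 | tΔX 2.0000 tΔY 1.1547
    t=0.5196 [y] (4,7) — stop
  → r_3 = 0.5196

ranges = [6.4086, 1.8360, 0.5196]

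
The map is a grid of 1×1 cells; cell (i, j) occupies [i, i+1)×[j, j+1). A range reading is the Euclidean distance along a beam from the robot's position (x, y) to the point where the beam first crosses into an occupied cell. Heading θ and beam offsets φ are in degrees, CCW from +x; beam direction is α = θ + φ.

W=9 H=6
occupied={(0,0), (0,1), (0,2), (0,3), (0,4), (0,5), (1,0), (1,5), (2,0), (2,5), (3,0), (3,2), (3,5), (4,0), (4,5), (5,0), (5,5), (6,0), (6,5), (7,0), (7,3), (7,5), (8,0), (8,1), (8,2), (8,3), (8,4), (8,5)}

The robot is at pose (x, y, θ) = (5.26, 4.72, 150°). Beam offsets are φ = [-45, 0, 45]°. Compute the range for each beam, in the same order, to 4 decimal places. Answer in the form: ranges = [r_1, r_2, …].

beam 1: φ=-45°, α=105°
  direction (-0.2588, 0.9659); cell (5,4); t to first gridline: x 1.0046, y 0.2899 (then +3.8637 / +1.0353)
    (5,5) via y @ 0.2899  # hit
  → r_1 = 0.2899
beam 2: φ=0°, α=150°
  direction (-0.8660, 0.5000); cell (5,4); t to first gridline: x 0.3002, y 0.5600 (then +1.1547 / +2.0000)
    (4,4) via x @ 0.3002
    (4,5) via y @ 0.5600  # hit
  → r_2 = 0.5600
beam 3: φ=45°, α=195°
  direction (-0.9659, -0.2588); cell (5,4); t to first gridline: x 0.2692, y 2.7819 (then +1.0353 / +3.8637)
    (4,4) via x @ 0.2692
    (3,4) via x @ 1.3044
    (2,4) via x @ 2.3397
    (2,3) via y @ 2.7819
    (1,3) via x @ 3.3750
    (0,3) via x @ 4.4103  # hit
  → r_3 = 4.4103

ranges = [0.2899, 0.5600, 4.4103]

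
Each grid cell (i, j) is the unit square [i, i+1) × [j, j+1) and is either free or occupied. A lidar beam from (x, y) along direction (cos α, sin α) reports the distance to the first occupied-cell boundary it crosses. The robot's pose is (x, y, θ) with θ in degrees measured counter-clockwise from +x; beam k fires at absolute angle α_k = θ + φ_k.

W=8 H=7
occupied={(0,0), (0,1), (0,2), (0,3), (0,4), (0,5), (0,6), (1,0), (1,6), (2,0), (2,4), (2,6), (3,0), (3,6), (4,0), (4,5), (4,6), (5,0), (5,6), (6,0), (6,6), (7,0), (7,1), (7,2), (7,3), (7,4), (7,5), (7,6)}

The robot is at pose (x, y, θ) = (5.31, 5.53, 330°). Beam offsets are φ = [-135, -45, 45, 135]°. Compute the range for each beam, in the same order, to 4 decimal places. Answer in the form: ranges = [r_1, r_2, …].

ranges = [0.3209, 4.6898, 1.7496, 0.4866]

beam 1: φ=-135°, α=195°
  cosα=-0.9659 sinα=-0.2588 | (5,5) | tMaxX 0.3209 tMaxY 2.0478 | tΔX 1.0353 tΔY 3.8637
    t=0.3209 [x] (4,5) — stop
  → r_1 = 0.3209
beam 2: φ=-45°, α=285°
  cosα=0.2588 sinα=-0.9659 | (5,5) | tMaxX 2.6660 tMaxY 0.5487 | tΔX 3.8637 tΔY 1.0353
    t=0.5487 [y] (5,4)
    t=1.5840 [y] (5,3)
    t=2.6192 [y] (5,2)
    t=2.6660 [x] (6,2)
    t=3.6545 [y] (6,1)
    t=4.6898 [y] (6,0) — stop
  → r_2 = 4.6898
beam 3: φ=45°, α=15°
  cosα=0.9659 sinα=0.2588 | (5,5) | tMaxX 0.7143 tMaxY 1.8159 | tΔX 1.0353 tΔY 3.8637
    t=0.7143 [x] (6,5)
    t=1.7496 [x] (7,5) — stop
  → r_3 = 1.7496
beam 4: φ=135°, α=105°
  cosα=-0.2588 sinα=0.9659 | (5,5) | tMaxX 1.1977 tMaxY 0.4866 | tΔX 3.8637 tΔY 1.0353
    t=0.4866 [y] (5,6) — stop
  → r_4 = 0.4866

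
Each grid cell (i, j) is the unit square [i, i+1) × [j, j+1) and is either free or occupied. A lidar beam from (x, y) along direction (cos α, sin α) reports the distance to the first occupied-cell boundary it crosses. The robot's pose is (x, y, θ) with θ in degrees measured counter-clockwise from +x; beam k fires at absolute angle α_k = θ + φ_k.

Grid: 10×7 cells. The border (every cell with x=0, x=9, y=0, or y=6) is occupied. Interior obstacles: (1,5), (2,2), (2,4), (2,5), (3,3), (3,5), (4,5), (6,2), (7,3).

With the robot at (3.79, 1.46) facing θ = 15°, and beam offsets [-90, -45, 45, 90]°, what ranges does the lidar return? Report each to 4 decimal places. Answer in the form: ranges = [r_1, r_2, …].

ranges = [0.4762, 0.9200, 5.2423, 1.5943]

beam 1: φ=-90°, α=285°
  cosα=0.2588 sinα=-0.9659 | (3,1) | tMaxX 0.8114 tMaxY 0.4762 | tΔX 3.8637 tΔY 1.0353
    t=0.4762 [y] (3,0) — stop
  → r_1 = 0.4762
beam 2: φ=-45°, α=330°
  cosα=0.8660 sinα=-0.5000 | (3,1) | tMaxX 0.2425 tMaxY 0.9200 | tΔX 1.1547 tΔY 2.0000
    t=0.2425 [x] (4,1)
    t=0.9200 [y] (4,0) — stop
  → r_2 = 0.9200
beam 3: φ=45°, α=60°
  cosα=0.5000 sinα=0.8660 | (3,1) | tMaxX 0.4200 tMaxY 0.6235 | tΔX 2.0000 tΔY 1.1547
    t=0.4200 [x] (4,1)
    t=0.6235 [y] (4,2)
    t=1.7782 [y] (4,3)
    t=2.4200 [x] (5,3)
    t=2.9329 [y] (5,4)
    t=4.0876 [y] (5,5)
    t=4.4200 [x] (6,5)
    t=5.2423 [y] (6,6) — stop
  → r_3 = 5.2423
beam 4: φ=90°, α=105°
  cosα=-0.2588 sinα=0.9659 | (3,1) | tMaxX 3.0523 tMaxY 0.5590 | tΔX 3.8637 tΔY 1.0353
    t=0.5590 [y] (3,2)
    t=1.5943 [y] (3,3) — stop
  → r_4 = 1.5943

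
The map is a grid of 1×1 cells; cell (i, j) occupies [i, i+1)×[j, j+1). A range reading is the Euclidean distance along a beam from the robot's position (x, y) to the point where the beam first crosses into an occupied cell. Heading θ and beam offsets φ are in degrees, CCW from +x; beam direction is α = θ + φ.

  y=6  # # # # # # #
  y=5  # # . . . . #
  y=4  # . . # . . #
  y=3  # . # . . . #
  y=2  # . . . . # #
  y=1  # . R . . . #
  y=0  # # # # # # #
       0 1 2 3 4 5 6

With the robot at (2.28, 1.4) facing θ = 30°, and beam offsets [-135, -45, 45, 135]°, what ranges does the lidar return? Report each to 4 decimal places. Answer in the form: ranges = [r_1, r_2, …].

beam 1: φ=-135°, α=255°
  cosα=-0.2588 sinα=-0.9659 | (2,1) | tMaxX 1.0818 tMaxY 0.4141 | tΔX 3.8637 tΔY 1.0353
    t=0.4141 [y] (2,0) — stop
  → r_1 = 0.4141
beam 2: φ=-45°, α=345°
  cosα=0.9659 sinα=-0.2588 | (2,1) | tMaxX 0.7454 tMaxY 1.5455 | tΔX 1.0353 tΔY 3.8637
    t=0.7454 [x] (3,1)
    t=1.5455 [y] (3,0) — stop
  → r_2 = 1.5455
beam 3: φ=45°, α=75°
  cosα=0.2588 sinα=0.9659 | (2,1) | tMaxX 2.7819 tMaxY 0.6212 | tΔX 3.8637 tΔY 1.0353
    t=0.6212 [y] (2,2)
    t=1.6564 [y] (2,3) — stop
  → r_3 = 1.6564
beam 4: φ=135°, α=165°
  cosα=-0.9659 sinα=0.2588 | (2,1) | tMaxX 0.2899 tMaxY 2.3182 | tΔX 1.0353 tΔY 3.8637
    t=0.2899 [x] (1,1)
    t=1.3252 [x] (0,1) — stop
  → r_4 = 1.3252

ranges = [0.4141, 1.5455, 1.6564, 1.3252]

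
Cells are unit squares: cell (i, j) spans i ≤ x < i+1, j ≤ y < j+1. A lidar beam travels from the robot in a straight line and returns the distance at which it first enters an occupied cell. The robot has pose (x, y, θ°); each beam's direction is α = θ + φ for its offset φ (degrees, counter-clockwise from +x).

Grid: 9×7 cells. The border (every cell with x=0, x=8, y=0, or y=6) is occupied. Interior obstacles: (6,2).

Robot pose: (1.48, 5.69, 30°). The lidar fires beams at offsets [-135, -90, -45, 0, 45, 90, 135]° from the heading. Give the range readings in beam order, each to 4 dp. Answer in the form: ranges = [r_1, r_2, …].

ranges = [1.8546, 5.4155, 6.7500, 0.6200, 0.3209, 0.3580, 0.4969]

beam 1: φ=-135°, α=255°
  d=(-0.2588,-0.9659)  start (1,5)  tX=1.8546 tY=0.7143  stride 1/|dx|=3.8637 1/|dy|=1.0353
    cross y-line → (1,4), t=0.7143
    cross y-line → (1,3), t=1.7496
    cross x-line → (0,3), t=1.8546 (wall)
  → r_1 = 1.8546
beam 2: φ=-90°, α=300°
  d=(0.5000,-0.8660)  start (1,5)  tX=1.0400 tY=0.7967  stride 1/|dx|=2.0000 1/|dy|=1.1547
    cross y-line → (1,4), t=0.7967
    cross x-line → (2,4), t=1.0400
    cross y-line → (2,3), t=1.9514
    cross x-line → (3,3), t=3.0400
    cross y-line → (3,2), t=3.1061
    cross y-line → (3,1), t=4.2608
    cross x-line → (4,1), t=5.0400
    cross y-line → (4,0), t=5.4155 (wall)
  → r_2 = 5.4155
beam 3: φ=-45°, α=345°
  d=(0.9659,-0.2588)  start (1,5)  tX=0.5383 tY=2.6660  stride 1/|dx|=1.0353 1/|dy|=3.8637
    cross x-line → (2,5), t=0.5383
    cross x-line → (3,5), t=1.5736
    cross x-line → (4,5), t=2.6089
    cross y-line → (4,4), t=2.6660
    cross x-line → (5,4), t=3.6442
    cross x-line → (6,4), t=4.6794
    cross x-line → (7,4), t=5.7147
    cross y-line → (7,3), t=6.5297
    cross x-line → (8,3), t=6.7500 (wall)
  → r_3 = 6.7500
beam 4: φ=0°, α=30°
  d=(0.8660,0.5000)  start (1,5)  tX=0.6004 tY=0.6200  stride 1/|dx|=1.1547 1/|dy|=2.0000
    cross x-line → (2,5), t=0.6004
    cross y-line → (2,6), t=0.6200 (wall)
  → r_4 = 0.6200
beam 5: φ=45°, α=75°
  d=(0.2588,0.9659)  start (1,5)  tX=2.0091 tY=0.3209  stride 1/|dx|=3.8637 1/|dy|=1.0353
    cross y-line → (1,6), t=0.3209 (wall)
  → r_5 = 0.3209
beam 6: φ=90°, α=120°
  d=(-0.5000,0.8660)  start (1,5)  tX=0.9600 tY=0.3580  stride 1/|dx|=2.0000 1/|dy|=1.1547
    cross y-line → (1,6), t=0.3580 (wall)
  → r_6 = 0.3580
beam 7: φ=135°, α=165°
  d=(-0.9659,0.2588)  start (1,5)  tX=0.4969 tY=1.1977  stride 1/|dx|=1.0353 1/|dy|=3.8637
    cross x-line → (0,5), t=0.4969 (wall)
  → r_7 = 0.4969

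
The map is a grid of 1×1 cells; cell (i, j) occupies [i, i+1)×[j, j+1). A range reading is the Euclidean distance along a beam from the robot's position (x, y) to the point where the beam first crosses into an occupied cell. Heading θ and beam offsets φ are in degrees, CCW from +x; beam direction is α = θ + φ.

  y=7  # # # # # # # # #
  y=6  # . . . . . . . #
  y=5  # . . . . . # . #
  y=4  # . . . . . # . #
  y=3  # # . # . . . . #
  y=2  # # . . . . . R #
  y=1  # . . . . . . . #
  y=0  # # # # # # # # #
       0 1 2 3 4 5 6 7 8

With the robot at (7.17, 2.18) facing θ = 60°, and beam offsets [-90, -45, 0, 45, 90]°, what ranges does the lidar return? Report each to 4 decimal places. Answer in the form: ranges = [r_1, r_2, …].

ranges = [0.9584, 0.8593, 1.6600, 1.8842, 7.1245]

beam 1: φ=-90°, α=330°
  direction (0.8660, -0.5000); cell (7,2); t to first gridline: x 0.9584, y 0.3600 (then +1.1547 / +2.0000)
    (7,1) via y @ 0.3600
    (8,1) via x @ 0.9584  # hit
  → r_1 = 0.9584
beam 2: φ=-45°, α=15°
  direction (0.9659, 0.2588); cell (7,2); t to first gridline: x 0.8593, y 3.1682 (then +1.0353 / +3.8637)
    (8,2) via x @ 0.8593  # hit
  → r_2 = 0.8593
beam 3: φ=0°, α=60°
  direction (0.5000, 0.8660); cell (7,2); t to first gridline: x 1.6600, y 0.9469 (then +2.0000 / +1.1547)
    (7,3) via y @ 0.9469
    (8,3) via x @ 1.6600  # hit
  → r_3 = 1.6600
beam 4: φ=45°, α=105°
  direction (-0.2588, 0.9659); cell (7,2); t to first gridline: x 0.6568, y 0.8489 (then +3.8637 / +1.0353)
    (6,2) via x @ 0.6568
    (6,3) via y @ 0.8489
    (6,4) via y @ 1.8842  # hit
  → r_4 = 1.8842
beam 5: φ=90°, α=150°
  direction (-0.8660, 0.5000); cell (7,2); t to first gridline: x 0.1963, y 1.6400 (then +1.1547 / +2.0000)
    (6,2) via x @ 0.1963
    (5,2) via x @ 1.3510
    (5,3) via y @ 1.6400
    (4,3) via x @ 2.5057
    (4,4) via y @ 3.6400
    (3,4) via x @ 3.6604
    (2,4) via x @ 4.8151
    (2,5) via y @ 5.6400
    (1,5) via x @ 5.9698
    (0,5) via x @ 7.1245  # hit
  → r_5 = 7.1245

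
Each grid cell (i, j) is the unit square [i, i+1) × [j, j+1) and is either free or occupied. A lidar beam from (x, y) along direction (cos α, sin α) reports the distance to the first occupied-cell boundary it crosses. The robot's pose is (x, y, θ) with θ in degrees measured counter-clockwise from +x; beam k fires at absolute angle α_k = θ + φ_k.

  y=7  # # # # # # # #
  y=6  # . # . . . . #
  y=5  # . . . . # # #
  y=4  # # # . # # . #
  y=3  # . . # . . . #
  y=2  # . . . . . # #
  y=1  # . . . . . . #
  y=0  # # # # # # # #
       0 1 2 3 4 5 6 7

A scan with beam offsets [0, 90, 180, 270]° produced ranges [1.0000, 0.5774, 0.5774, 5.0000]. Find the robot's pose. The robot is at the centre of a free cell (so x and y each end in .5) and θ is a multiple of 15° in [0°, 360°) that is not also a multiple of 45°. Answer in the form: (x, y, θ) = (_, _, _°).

The pose lattice has 27·16 = 432 candidates. Test each by forward raycasting.
  (5.5, 1.5, 75°): beam 1 = 3.6235 ≠ 1.0000 ✗
  (5.5, 2.5, 255°): beam 1 = 1.5529 ≠ 1.0000 ✗
  (5.5, 1.5, 240°): beam 1 = 0.5774 ≠ 1.0000 ✗
  …
  (1.5, 1.5, 120°): r_1=1.0000, r_2=0.5774, r_3=0.5774, r_4=5.0000 — all match ✓
No second candidate reproduces the full scan.

(x, y, θ) = (1.5, 1.5, 120°)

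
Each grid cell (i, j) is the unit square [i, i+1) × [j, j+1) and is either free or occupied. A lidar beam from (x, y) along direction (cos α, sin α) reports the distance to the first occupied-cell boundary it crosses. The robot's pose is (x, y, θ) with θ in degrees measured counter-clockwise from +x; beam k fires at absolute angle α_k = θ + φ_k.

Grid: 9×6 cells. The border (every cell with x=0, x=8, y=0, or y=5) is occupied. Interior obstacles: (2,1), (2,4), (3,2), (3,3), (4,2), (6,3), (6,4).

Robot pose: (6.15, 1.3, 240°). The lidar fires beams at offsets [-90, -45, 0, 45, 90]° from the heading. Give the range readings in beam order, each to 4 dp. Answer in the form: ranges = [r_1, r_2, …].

beam 1: φ=-90°, α=150°
  direction (-0.8660, 0.5000); cell (6,1); t to first gridline: x 0.1732, y 1.4000 (then +1.1547 / +2.0000)
    (5,1) via x @ 0.1732
    (4,1) via x @ 1.3279
    (4,2) via y @ 1.4000  # hit
  → r_1 = 1.4000
beam 2: φ=-45°, α=195°
  direction (-0.9659, -0.2588); cell (6,1); t to first gridline: x 0.1553, y 1.1591 (then +1.0353 / +3.8637)
    (5,1) via x @ 0.1553
    (5,0) via y @ 1.1591  # hit
  → r_2 = 1.1591
beam 3: φ=0°, α=240°
  direction (-0.5000, -0.8660); cell (6,1); t to first gridline: x 0.3000, y 0.3464 (then +2.0000 / +1.1547)
    (5,1) via x @ 0.3000
    (5,0) via y @ 0.3464  # hit
  → r_3 = 0.3464
beam 4: φ=45°, α=285°
  direction (0.2588, -0.9659); cell (6,1); t to first gridline: x 3.2841, y 0.3106 (then +3.8637 / +1.0353)
    (6,0) via y @ 0.3106  # hit
  → r_4 = 0.3106
beam 5: φ=90°, α=330°
  direction (0.8660, -0.5000); cell (6,1); t to first gridline: x 0.9815, y 0.6000 (then +1.1547 / +2.0000)
    (6,0) via y @ 0.6000  # hit
  → r_5 = 0.6000

ranges = [1.4000, 1.1591, 0.3464, 0.3106, 0.6000]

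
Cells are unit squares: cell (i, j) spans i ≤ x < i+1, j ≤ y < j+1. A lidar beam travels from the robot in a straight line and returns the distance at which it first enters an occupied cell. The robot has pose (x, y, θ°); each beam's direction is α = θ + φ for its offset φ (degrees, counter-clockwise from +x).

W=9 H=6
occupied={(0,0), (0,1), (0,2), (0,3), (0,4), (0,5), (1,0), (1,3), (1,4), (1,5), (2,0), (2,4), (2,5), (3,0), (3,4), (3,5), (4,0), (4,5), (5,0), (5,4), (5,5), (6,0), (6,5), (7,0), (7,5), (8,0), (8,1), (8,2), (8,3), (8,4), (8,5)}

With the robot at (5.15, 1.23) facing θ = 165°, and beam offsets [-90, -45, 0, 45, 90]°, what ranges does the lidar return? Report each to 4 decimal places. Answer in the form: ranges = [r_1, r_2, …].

ranges = [2.8677, 3.1985, 4.2964, 0.4600, 0.2381]

beam 1: φ=-90°, α=75°
  dir = (cos 75°, sin 75°) = (0.2588, 0.9659); from cell (5,1)
  next x-line at t=3.2841, next y-line at t=0.7972; Δt_x=3.8637, Δt_y=1.0353
    y: enter (5,2) at t=0.7972
    y: enter (5,3) at t=1.8324
    y: enter (5,4) at t=2.8677 ← occupied
  → r_1 = 2.8677
beam 2: φ=-45°, α=120°
  dir = (cos 120°, sin 120°) = (-0.5000, 0.8660); from cell (5,1)
  next x-line at t=0.3000, next y-line at t=0.8891; Δt_x=2.0000, Δt_y=1.1547
    x: enter (4,1) at t=0.3000
    y: enter (4,2) at t=0.8891
    y: enter (4,3) at t=2.0438
    x: enter (3,3) at t=2.3000
    y: enter (3,4) at t=3.1985 ← occupied
  → r_2 = 3.1985
beam 3: φ=0°, α=165°
  dir = (cos 165°, sin 165°) = (-0.9659, 0.2588); from cell (5,1)
  next x-line at t=0.1553, next y-line at t=2.9751; Δt_x=1.0353, Δt_y=3.8637
    x: enter (4,1) at t=0.1553
    x: enter (3,1) at t=1.1906
    x: enter (2,1) at t=2.2258
    y: enter (2,2) at t=2.9751
    x: enter (1,2) at t=3.2611
    x: enter (0,2) at t=4.2964 ← occupied
  → r_3 = 4.2964
beam 4: φ=45°, α=210°
  dir = (cos 210°, sin 210°) = (-0.8660, -0.5000); from cell (5,1)
  next x-line at t=0.1732, next y-line at t=0.4600; Δt_x=1.1547, Δt_y=2.0000
    x: enter (4,1) at t=0.1732
    y: enter (4,0) at t=0.4600 ← occupied
  → r_4 = 0.4600
beam 5: φ=90°, α=255°
  dir = (cos 255°, sin 255°) = (-0.2588, -0.9659); from cell (5,1)
  next x-line at t=0.5796, next y-line at t=0.2381; Δt_x=3.8637, Δt_y=1.0353
    y: enter (5,0) at t=0.2381 ← occupied
  → r_5 = 0.2381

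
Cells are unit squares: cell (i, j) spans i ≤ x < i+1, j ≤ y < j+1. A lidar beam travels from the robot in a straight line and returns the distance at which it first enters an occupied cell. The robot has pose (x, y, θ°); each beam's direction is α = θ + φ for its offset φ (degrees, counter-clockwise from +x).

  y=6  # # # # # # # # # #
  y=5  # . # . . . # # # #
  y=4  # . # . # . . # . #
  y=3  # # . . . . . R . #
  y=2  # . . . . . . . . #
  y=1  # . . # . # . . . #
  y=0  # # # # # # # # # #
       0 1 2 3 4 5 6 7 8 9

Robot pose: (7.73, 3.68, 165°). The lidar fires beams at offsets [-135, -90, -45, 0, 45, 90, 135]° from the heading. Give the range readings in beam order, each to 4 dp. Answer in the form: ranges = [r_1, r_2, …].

beam 1: φ=-135°, α=30°
  cosα=0.8660 sinα=0.5000 | (7,3) | tMaxX 0.3118 tMaxY 0.6400 | tΔX 1.1547 tΔY 2.0000
    t=0.3118 [x] (8,3)
    t=0.6400 [y] (8,4)
    t=1.4665 [x] (9,4) — stop
  → r_1 = 1.4665
beam 2: φ=-90°, α=75°
  cosα=0.2588 sinα=0.9659 | (7,3) | tMaxX 1.0432 tMaxY 0.3313 | tΔX 3.8637 tΔY 1.0353
    t=0.3313 [y] (7,4) — stop
  → r_2 = 0.3313
beam 3: φ=-45°, α=120°
  cosα=-0.5000 sinα=0.8660 | (7,3) | tMaxX 1.4600 tMaxY 0.3695 | tΔX 2.0000 tΔY 1.1547
    t=0.3695 [y] (7,4) — stop
  → r_3 = 0.3695
beam 4: φ=0°, α=165°
  cosα=-0.9659 sinα=0.2588 | (7,3) | tMaxX 0.7558 tMaxY 1.2364 | tΔX 1.0353 tΔY 3.8637
    t=0.7558 [x] (6,3)
    t=1.2364 [y] (6,4)
    t=1.7910 [x] (5,4)
    t=2.8263 [x] (4,4) — stop
  → r_4 = 2.8263
beam 5: φ=45°, α=210°
  cosα=-0.8660 sinα=-0.5000 | (7,3) | tMaxX 0.8429 tMaxY 1.3600 | tΔX 1.1547 tΔY 2.0000
    t=0.8429 [x] (6,3)
    t=1.3600 [y] (6,2)
    t=1.9976 [x] (5,2)
    t=3.1523 [x] (4,2)
    t=3.3600 [y] (4,1)
    t=4.3070 [x] (3,1) — stop
  → r_5 = 4.3070
beam 6: φ=90°, α=255°
  cosα=-0.2588 sinα=-0.9659 | (7,3) | tMaxX 2.8205 tMaxY 0.7040 | tΔX 3.8637 tΔY 1.0353
    t=0.7040 [y] (7,2)
    t=1.7393 [y] (7,1)
    t=2.7745 [y] (7,0) — stop
  → r_6 = 2.7745
beam 7: φ=135°, α=300°
  cosα=0.5000 sinα=-0.8660 | (7,3) | tMaxX 0.5400 tMaxY 0.7852 | tΔX 2.0000 tΔY 1.1547
    t=0.5400 [x] (8,3)
    t=0.7852 [y] (8,2)
    t=1.9399 [y] (8,1)
    t=2.5400 [x] (9,1) — stop
  → r_7 = 2.5400

ranges = [1.4665, 0.3313, 0.3695, 2.8263, 4.3070, 2.7745, 2.5400]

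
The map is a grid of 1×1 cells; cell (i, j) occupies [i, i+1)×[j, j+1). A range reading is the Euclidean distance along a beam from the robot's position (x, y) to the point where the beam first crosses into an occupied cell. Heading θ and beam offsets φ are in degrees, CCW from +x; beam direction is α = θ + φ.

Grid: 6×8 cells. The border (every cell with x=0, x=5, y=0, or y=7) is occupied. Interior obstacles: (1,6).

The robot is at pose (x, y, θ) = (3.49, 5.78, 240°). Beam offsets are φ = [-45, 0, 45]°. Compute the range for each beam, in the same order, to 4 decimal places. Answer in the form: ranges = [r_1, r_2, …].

beam 1: φ=-45°, α=195°
  dir = (cos 195°, sin 195°) = (-0.9659, -0.2588); from cell (3,5)
  next x-line at t=0.5073, next y-line at t=3.0137; Δt_x=1.0353, Δt_y=3.8637
    x: enter (2,5) at t=0.5073
    x: enter (1,5) at t=1.5426
    x: enter (0,5) at t=2.5778 ← occupied
  → r_1 = 2.5778
beam 2: φ=0°, α=240°
  dir = (cos 240°, sin 240°) = (-0.5000, -0.8660); from cell (3,5)
  next x-line at t=0.9800, next y-line at t=0.9007; Δt_x=2.0000, Δt_y=1.1547
    y: enter (3,4) at t=0.9007
    x: enter (2,4) at t=0.9800
    y: enter (2,3) at t=2.0554
    x: enter (1,3) at t=2.9800
    y: enter (1,2) at t=3.2101
    y: enter (1,1) at t=4.3648
    x: enter (0,1) at t=4.9800 ← occupied
  → r_2 = 4.9800
beam 3: φ=45°, α=285°
  dir = (cos 285°, sin 285°) = (0.2588, -0.9659); from cell (3,5)
  next x-line at t=1.9705, next y-line at t=0.8075; Δt_x=3.8637, Δt_y=1.0353
    y: enter (3,4) at t=0.8075
    y: enter (3,3) at t=1.8428
    x: enter (4,3) at t=1.9705
    y: enter (4,2) at t=2.8781
    y: enter (4,1) at t=3.9133
    y: enter (4,0) at t=4.9486 ← occupied
  → r_3 = 4.9486

ranges = [2.5778, 4.9800, 4.9486]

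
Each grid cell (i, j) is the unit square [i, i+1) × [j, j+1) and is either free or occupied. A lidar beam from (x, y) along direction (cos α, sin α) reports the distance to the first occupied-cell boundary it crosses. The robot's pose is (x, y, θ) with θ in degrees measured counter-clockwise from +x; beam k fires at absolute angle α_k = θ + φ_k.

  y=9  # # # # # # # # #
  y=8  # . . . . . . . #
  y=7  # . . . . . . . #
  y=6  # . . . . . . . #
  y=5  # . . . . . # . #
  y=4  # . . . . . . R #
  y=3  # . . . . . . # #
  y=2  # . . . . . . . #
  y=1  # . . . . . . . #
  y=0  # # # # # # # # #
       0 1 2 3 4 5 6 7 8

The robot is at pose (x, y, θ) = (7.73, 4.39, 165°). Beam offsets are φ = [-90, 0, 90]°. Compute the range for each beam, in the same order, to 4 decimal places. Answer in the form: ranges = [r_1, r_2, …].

ranges = [1.0432, 6.9674, 0.4038]

beam 1: φ=-90°, α=75°
  direction (0.2588, 0.9659); cell (7,4); t to first gridline: x 1.0432, y 0.6315 (then +3.8637 / +1.0353)
    (7,5) via y @ 0.6315
    (8,5) via x @ 1.0432  # hit
  → r_1 = 1.0432
beam 2: φ=0°, α=165°
  direction (-0.9659, 0.2588); cell (7,4); t to first gridline: x 0.7558, y 2.3569 (then +1.0353 / +3.8637)
    (6,4) via x @ 0.7558
    (5,4) via x @ 1.7910
    (5,5) via y @ 2.3569
    (4,5) via x @ 2.8263
    (3,5) via x @ 3.8616
    (2,5) via x @ 4.8969
    (1,5) via x @ 5.9321
    (1,6) via y @ 6.2206
    (0,6) via x @ 6.9674  # hit
  → r_2 = 6.9674
beam 3: φ=90°, α=255°
  direction (-0.2588, -0.9659); cell (7,4); t to first gridline: x 2.8205, y 0.4038 (then +3.8637 / +1.0353)
    (7,3) via y @ 0.4038  # hit
  → r_3 = 0.4038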